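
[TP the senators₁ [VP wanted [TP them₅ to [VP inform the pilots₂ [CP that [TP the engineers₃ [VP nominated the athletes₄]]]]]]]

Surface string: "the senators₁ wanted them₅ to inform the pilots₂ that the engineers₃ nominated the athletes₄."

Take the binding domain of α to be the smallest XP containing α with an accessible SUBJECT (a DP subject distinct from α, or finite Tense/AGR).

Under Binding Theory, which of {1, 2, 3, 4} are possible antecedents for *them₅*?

none

*them* is a pronoun, so Principle B applies: it must be free in its binding domain.
Binding domain of *them₅*: the matrix TP, whose subject is the senators₁.
*the senators₁* c-commands the pronoun within its binding domain → coindexation would violate Principle B.
*the pilots₂*: the pronoun c-commands this R-expression → coindexation would violate Principle C on *the pilots₂*.
*the engineers₃*: the pronoun c-commands this R-expression → coindexation would violate Principle C on *the engineers₃*.
*the athletes₄*: the pronoun c-commands this R-expression → coindexation would violate Principle C on *the athletes₄*.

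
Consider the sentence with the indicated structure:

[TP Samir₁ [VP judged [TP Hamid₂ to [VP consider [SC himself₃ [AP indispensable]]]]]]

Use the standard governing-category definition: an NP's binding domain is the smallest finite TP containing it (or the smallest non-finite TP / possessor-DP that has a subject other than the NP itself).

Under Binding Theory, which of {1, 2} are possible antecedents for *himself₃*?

{2}

*himself* is an anaphor, so Principle A applies: it must be bound in its binding domain.
Binding domain of *himself₃*: the embedded TP, whose subject is Hamid₂.
*Samir₁* c-commands the anaphor but is outside its binding domain → cannot satisfy Principle A.
*Hamid₂* c-commands the anaphor within its binding domain → licit binder.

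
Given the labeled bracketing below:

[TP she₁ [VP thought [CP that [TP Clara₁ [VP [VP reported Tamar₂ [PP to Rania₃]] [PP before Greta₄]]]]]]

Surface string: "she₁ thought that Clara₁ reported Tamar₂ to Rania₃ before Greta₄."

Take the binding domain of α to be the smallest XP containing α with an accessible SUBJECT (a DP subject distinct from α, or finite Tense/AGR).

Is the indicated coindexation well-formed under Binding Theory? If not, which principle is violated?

Principle C

The two coindexed NPs are *she₁* and *Clara₁*.
*Clara₁* is an R-expression. Principle C requires it to be free everywhere.
*she₁* c-commands it and carries the same index.
The R-expression is bound → Principle C violation.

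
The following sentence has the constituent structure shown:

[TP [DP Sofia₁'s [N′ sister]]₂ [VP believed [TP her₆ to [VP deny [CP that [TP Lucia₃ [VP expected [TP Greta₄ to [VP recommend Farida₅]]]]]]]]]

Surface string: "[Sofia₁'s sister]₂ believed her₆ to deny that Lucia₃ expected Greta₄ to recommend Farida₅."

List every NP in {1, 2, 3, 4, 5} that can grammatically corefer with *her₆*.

*her* is a pronoun, so Principle B applies: it must be free in its binding domain.
Binding domain of *her₆*: the matrix TP, whose subject is [Sofia₁'s sister]₂.
*Sofia₁* and the pronoun do not c-command one another → neither Principle B nor Principle C is at stake; coindexation permitted.
*[Sofia₁'s sister]₂* c-commands the pronoun within its binding domain → coindexation would violate Principle B.
*Lucia₃*: the pronoun c-commands this R-expression → coindexation would violate Principle C on *Lucia₃*.
*Greta₄*: the pronoun c-commands this R-expression → coindexation would violate Principle C on *Greta₄*.
*Farida₅*: the pronoun c-commands this R-expression → coindexation would violate Principle C on *Farida₅*.

{1}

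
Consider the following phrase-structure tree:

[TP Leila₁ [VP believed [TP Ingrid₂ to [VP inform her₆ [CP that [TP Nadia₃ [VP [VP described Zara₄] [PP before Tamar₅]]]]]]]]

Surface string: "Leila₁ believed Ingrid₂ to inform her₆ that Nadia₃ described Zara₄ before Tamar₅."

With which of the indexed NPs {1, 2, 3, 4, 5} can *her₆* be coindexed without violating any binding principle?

{1}

*her* is a pronoun, so Principle B applies: it must be free in its binding domain.
Binding domain of *her₆*: the embedded TP, whose subject is Ingrid₂.
*Leila₁* c-commands the pronoun but from outside its binding domain, and is not c-commanded by it → coindexation permitted.
*Ingrid₂* c-commands the pronoun within its binding domain → coindexation would violate Principle B.
*Nadia₃*: the pronoun c-commands this R-expression → coindexation would violate Principle C on *Nadia₃*.
*Zara₄*: the pronoun c-commands this R-expression → coindexation would violate Principle C on *Zara₄*.
*Tamar₅*: the pronoun c-commands this R-expression → coindexation would violate Principle C on *Tamar₅*.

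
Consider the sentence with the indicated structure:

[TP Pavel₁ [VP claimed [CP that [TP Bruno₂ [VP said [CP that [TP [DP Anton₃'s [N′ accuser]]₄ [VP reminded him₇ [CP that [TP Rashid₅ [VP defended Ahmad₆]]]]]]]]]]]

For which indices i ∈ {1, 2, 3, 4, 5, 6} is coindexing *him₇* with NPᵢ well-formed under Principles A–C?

*him* is a pronoun, so Principle B applies: it must be free in its binding domain.
Binding domain of *him₇*: the embedded TP, whose subject is [Anton₃'s accuser]₄.
*Pavel₁* c-commands the pronoun but from outside its binding domain, and is not c-commanded by it → coindexation permitted.
*Bruno₂* c-commands the pronoun but from outside its binding domain, and is not c-commanded by it → coindexation permitted.
*Anton₃* and the pronoun do not c-command one another → neither Principle B nor Principle C is at stake; coindexation permitted.
*[Anton₃'s accuser]₄* c-commands the pronoun within its binding domain → coindexation would violate Principle B.
*Rashid₅*: the pronoun c-commands this R-expression → coindexation would violate Principle C on *Rashid₅*.
*Ahmad₆*: the pronoun c-commands this R-expression → coindexation would violate Principle C on *Ahmad₆*.

{1, 2, 3}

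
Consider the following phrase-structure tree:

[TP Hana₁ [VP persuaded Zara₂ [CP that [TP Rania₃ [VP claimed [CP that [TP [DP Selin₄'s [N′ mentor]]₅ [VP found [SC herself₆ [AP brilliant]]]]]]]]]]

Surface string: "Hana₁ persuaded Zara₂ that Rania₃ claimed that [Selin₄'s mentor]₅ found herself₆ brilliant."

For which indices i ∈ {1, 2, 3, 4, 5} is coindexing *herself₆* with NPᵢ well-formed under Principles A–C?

{5}

*herself* is an anaphor, so Principle A applies: it must be bound in its binding domain.
Binding domain of *herself₆*: the embedded TP, whose subject is [Selin₄'s mentor]₅.
*Hana₁* c-commands the anaphor but is outside its binding domain → cannot satisfy Principle A.
*Zara₂* c-commands the anaphor but is outside its binding domain → cannot satisfy Principle A.
*Rania₃* c-commands the anaphor but is outside its binding domain → cannot satisfy Principle A.
*Selin₄* does not c-command the anaphor → cannot bind it.
*[Selin₄'s mentor]₅* c-commands the anaphor within its binding domain → licit binder.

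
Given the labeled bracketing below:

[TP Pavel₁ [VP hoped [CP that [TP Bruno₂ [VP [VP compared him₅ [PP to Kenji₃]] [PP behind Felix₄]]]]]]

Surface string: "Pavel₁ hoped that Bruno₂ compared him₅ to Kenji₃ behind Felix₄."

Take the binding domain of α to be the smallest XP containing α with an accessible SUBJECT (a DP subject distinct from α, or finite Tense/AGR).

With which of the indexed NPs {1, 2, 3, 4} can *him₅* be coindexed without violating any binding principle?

*him* is a pronoun, so Principle B applies: it must be free in its binding domain.
Binding domain of *him₅*: the embedded TP, whose subject is Bruno₂.
*Pavel₁* c-commands the pronoun but from outside its binding domain, and is not c-commanded by it → coindexation permitted.
*Bruno₂* c-commands the pronoun within its binding domain → coindexation would violate Principle B.
*Kenji₃*: the pronoun c-commands this R-expression → coindexation would violate Principle C on *Kenji₃*.
*Felix₄* and the pronoun do not c-command one another → neither Principle B nor Principle C is at stake; coindexation permitted.

{1, 4}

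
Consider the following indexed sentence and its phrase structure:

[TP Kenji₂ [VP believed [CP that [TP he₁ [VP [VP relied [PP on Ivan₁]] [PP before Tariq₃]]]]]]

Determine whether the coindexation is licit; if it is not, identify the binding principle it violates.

Principle C

The two coindexed NPs are *he₁* and *Ivan₁*.
*Ivan₁* is an R-expression. Principle C requires it to be free everywhere.
*he₁* c-commands it and carries the same index.
The R-expression is bound → Principle C violation.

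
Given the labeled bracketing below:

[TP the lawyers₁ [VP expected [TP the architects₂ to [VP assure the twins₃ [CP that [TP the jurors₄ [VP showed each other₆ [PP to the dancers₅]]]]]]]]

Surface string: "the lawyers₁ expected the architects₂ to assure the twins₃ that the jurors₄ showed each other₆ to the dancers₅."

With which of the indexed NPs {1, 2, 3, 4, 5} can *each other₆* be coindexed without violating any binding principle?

{4}

*each other* is an anaphor, so Principle A applies: it must be bound in its binding domain.
Binding domain of *each other₆*: the embedded TP, whose subject is the jurors₄.
*the lawyers₁* c-commands the anaphor but is outside its binding domain → cannot satisfy Principle A.
*the architects₂* c-commands the anaphor but is outside its binding domain → cannot satisfy Principle A.
*the twins₃* c-commands the anaphor but is outside its binding domain → cannot satisfy Principle A.
*the jurors₄* c-commands the anaphor within its binding domain → licit binder.
*the dancers₅* does not c-command the anaphor → cannot bind it.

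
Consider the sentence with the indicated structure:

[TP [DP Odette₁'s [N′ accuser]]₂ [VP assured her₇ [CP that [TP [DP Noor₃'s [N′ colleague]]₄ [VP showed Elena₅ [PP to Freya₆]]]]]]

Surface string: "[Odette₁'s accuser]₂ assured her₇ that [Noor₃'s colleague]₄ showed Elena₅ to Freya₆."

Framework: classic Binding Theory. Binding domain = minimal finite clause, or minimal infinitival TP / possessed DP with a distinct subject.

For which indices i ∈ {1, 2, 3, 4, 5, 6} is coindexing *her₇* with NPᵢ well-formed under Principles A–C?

*her* is a pronoun, so Principle B applies: it must be free in its binding domain.
Binding domain of *her₇*: the matrix TP, whose subject is [Odette₁'s accuser]₂.
*Odette₁* and the pronoun do not c-command one another → neither Principle B nor Principle C is at stake; coindexation permitted.
*[Odette₁'s accuser]₂* c-commands the pronoun within its binding domain → coindexation would violate Principle B.
*Noor₃*: the pronoun c-commands this R-expression → coindexation would violate Principle C on *Noor₃*.
*[Noor₃'s colleague]₄*: the pronoun c-commands this R-expression → coindexation would violate Principle C on *[Noor₃'s colleague]₄*.
*Elena₅*: the pronoun c-commands this R-expression → coindexation would violate Principle C on *Elena₅*.
*Freya₆*: the pronoun c-commands this R-expression → coindexation would violate Principle C on *Freya₆*.

{1}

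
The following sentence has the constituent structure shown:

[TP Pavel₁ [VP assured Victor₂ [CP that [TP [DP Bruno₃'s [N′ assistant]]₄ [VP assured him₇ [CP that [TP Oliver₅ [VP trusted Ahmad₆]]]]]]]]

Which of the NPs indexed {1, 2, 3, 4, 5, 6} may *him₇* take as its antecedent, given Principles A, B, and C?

*him* is a pronoun, so Principle B applies: it must be free in its binding domain.
Binding domain of *him₇*: the embedded TP, whose subject is [Bruno₃'s assistant]₄.
*Pavel₁* c-commands the pronoun but from outside its binding domain, and is not c-commanded by it → coindexation permitted.
*Victor₂* c-commands the pronoun but from outside its binding domain, and is not c-commanded by it → coindexation permitted.
*Bruno₃* and the pronoun do not c-command one another → neither Principle B nor Principle C is at stake; coindexation permitted.
*[Bruno₃'s assistant]₄* c-commands the pronoun within its binding domain → coindexation would violate Principle B.
*Oliver₅*: the pronoun c-commands this R-expression → coindexation would violate Principle C on *Oliver₅*.
*Ahmad₆*: the pronoun c-commands this R-expression → coindexation would violate Principle C on *Ahmad₆*.

{1, 2, 3}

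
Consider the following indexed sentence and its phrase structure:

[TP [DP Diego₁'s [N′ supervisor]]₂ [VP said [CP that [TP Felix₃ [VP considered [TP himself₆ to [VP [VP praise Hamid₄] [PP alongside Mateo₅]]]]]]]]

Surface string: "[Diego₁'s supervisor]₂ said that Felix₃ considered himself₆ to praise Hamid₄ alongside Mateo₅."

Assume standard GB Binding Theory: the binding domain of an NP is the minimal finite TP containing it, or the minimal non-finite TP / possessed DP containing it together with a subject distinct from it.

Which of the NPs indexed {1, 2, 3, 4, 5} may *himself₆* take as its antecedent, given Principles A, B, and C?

{3}

*himself* is an anaphor, so Principle A applies: it must be bound in its binding domain.
Binding domain of *himself₆*: the embedded TP, whose subject is Felix₃.
*Diego₁* does not c-command the anaphor → cannot bind it.
*[Diego₁'s supervisor]₂* c-commands the anaphor but is outside its binding domain → cannot satisfy Principle A.
*Felix₃* c-commands the anaphor within its binding domain → licit binder.
*Hamid₄* does not c-command the anaphor → cannot bind it.
*Mateo₅* does not c-command the anaphor → cannot bind it.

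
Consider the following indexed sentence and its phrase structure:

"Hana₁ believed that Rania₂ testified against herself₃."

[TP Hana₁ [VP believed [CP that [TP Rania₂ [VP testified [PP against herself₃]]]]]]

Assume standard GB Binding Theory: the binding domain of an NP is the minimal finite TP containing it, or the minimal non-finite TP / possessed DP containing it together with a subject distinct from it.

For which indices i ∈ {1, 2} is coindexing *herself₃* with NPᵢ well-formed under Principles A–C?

*herself* is an anaphor, so Principle A applies: it must be bound in its binding domain.
Binding domain of *herself₃*: the embedded TP, whose subject is Rania₂.
*Hana₁* c-commands the anaphor but is outside its binding domain → cannot satisfy Principle A.
*Rania₂* c-commands the anaphor within its binding domain → licit binder.

{2}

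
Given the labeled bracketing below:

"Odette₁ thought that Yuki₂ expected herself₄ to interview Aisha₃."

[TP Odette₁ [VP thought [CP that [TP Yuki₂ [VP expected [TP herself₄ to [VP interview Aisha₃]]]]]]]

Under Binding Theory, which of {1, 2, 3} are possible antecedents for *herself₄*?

{2}

*herself* is an anaphor, so Principle A applies: it must be bound in its binding domain.
Binding domain of *herself₄*: the embedded TP, whose subject is Yuki₂.
*Odette₁* c-commands the anaphor but is outside its binding domain → cannot satisfy Principle A.
*Yuki₂* c-commands the anaphor within its binding domain → licit binder.
*Aisha₃* does not c-command the anaphor → cannot bind it.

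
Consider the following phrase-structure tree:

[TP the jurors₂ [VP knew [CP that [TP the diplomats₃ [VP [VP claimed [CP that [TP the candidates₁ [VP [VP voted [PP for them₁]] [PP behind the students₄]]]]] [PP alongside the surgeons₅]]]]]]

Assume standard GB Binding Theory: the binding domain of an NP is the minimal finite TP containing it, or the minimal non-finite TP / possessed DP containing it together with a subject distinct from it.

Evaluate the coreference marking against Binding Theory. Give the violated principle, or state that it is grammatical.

The two coindexed NPs are *the candidates₁* and *them₁*.
*them₁* is a pronoun. Its binding domain is the embedded TP, whose subject is the candidates₁.
*the candidates₁* c-commands it within that domain and carries the same index.
The pronoun is locally bound → Principle B violation.

Principle B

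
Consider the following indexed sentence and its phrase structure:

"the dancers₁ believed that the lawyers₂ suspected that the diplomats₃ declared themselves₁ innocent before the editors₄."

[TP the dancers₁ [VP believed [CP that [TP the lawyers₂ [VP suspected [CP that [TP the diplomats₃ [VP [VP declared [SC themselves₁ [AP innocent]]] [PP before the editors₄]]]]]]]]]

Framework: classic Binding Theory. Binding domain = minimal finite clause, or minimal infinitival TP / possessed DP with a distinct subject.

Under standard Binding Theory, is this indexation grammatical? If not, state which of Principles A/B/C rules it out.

Principle A

The two coindexed NPs are *the dancers₁* and *themselves₁*.
*themselves₁* is an anaphor. Principle A requires it to be bound within its binding domain — the embedded TP, whose subject is the diplomats₃.
Within that domain it is c-commanded by *the diplomats₃*, which does not share its index.
*the dancers₁* does c-command the anaphor, but from outside its binding domain.
The anaphor is unbound in its domain → Principle A violation.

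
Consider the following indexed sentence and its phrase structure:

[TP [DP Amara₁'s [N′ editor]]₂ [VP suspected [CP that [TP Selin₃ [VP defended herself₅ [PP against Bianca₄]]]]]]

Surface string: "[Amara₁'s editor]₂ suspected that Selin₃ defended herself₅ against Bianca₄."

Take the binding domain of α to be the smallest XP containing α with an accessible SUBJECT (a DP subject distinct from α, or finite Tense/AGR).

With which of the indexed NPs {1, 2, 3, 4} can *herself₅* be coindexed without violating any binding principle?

*herself* is an anaphor, so Principle A applies: it must be bound in its binding domain.
Binding domain of *herself₅*: the embedded TP, whose subject is Selin₃.
*Amara₁* does not c-command the anaphor → cannot bind it.
*[Amara₁'s editor]₂* c-commands the anaphor but is outside its binding domain → cannot satisfy Principle A.
*Selin₃* c-commands the anaphor within its binding domain → licit binder.
*Bianca₄* does not c-command the anaphor → cannot bind it.

{3}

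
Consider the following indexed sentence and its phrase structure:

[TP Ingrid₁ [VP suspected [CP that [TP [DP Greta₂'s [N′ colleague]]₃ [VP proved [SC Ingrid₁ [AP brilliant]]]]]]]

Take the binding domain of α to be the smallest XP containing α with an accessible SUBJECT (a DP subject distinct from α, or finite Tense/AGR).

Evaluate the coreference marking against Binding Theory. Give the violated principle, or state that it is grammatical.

The two coindexed NPs are *Ingrid₁* (the higher occurrence) and *Ingrid₁* (the lower occurrence).
*Ingrid₁* (the lower occurrence) is an R-expression. Principle C requires it to be free everywhere.
*Ingrid₁* (the higher occurrence) c-commands it and carries the same index.
The R-expression is bound → Principle C violation.

Principle C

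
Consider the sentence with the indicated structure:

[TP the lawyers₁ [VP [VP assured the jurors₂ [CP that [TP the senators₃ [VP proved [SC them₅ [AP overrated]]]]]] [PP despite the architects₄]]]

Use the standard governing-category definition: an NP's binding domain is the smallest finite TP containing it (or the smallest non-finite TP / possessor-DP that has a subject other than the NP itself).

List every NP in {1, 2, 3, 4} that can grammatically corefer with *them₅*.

{1, 2, 4}

*them* is a pronoun, so Principle B applies: it must be free in its binding domain.
Binding domain of *them₅*: the embedded TP, whose subject is the senators₃.
*the lawyers₁* c-commands the pronoun but from outside its binding domain, and is not c-commanded by it → coindexation permitted.
*the jurors₂* c-commands the pronoun but from outside its binding domain, and is not c-commanded by it → coindexation permitted.
*the senators₃* c-commands the pronoun within its binding domain → coindexation would violate Principle B.
*the architects₄* and the pronoun do not c-command one another → neither Principle B nor Principle C is at stake; coindexation permitted.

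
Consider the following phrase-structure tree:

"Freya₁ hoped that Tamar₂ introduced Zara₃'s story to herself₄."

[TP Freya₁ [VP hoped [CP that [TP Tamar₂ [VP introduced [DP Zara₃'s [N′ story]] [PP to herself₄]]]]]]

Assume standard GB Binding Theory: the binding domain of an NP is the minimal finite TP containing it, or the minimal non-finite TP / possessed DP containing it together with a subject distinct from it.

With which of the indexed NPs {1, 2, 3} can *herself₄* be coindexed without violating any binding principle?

*herself* is an anaphor, so Principle A applies: it must be bound in its binding domain.
Binding domain of *herself₄*: the embedded TP, whose subject is Tamar₂.
*Freya₁* c-commands the anaphor but is outside its binding domain → cannot satisfy Principle A.
*Tamar₂* c-commands the anaphor within its binding domain → licit binder.
*Zara₃* does not c-command the anaphor → cannot bind it.

{2}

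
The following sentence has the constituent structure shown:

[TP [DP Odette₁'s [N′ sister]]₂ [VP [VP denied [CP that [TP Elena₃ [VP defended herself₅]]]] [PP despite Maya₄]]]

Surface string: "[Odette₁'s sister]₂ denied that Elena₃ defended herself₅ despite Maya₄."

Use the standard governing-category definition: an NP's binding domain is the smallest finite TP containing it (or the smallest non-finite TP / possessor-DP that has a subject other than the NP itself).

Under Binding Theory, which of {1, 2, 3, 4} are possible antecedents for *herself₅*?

*herself* is an anaphor, so Principle A applies: it must be bound in its binding domain.
Binding domain of *herself₅*: the embedded TP, whose subject is Elena₃.
*Odette₁* does not c-command the anaphor → cannot bind it.
*[Odette₁'s sister]₂* c-commands the anaphor but is outside its binding domain → cannot satisfy Principle A.
*Elena₃* c-commands the anaphor within its binding domain → licit binder.
*Maya₄* does not c-command the anaphor → cannot bind it.

{3}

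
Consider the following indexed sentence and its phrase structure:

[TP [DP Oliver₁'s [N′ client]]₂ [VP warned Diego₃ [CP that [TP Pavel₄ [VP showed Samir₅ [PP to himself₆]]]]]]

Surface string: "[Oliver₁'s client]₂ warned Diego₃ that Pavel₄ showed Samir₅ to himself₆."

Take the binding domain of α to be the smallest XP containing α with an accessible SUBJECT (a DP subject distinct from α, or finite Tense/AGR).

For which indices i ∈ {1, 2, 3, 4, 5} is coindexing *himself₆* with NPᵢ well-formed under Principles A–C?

{4, 5}

*himself* is an anaphor, so Principle A applies: it must be bound in its binding domain.
Binding domain of *himself₆*: the embedded TP, whose subject is Pavel₄.
*Oliver₁* does not c-command the anaphor → cannot bind it.
*[Oliver₁'s client]₂* c-commands the anaphor but is outside its binding domain → cannot satisfy Principle A.
*Diego₃* c-commands the anaphor but is outside its binding domain → cannot satisfy Principle A.
*Pavel₄* c-commands the anaphor within its binding domain → licit binder.
*Samir₅* c-commands the anaphor within its binding domain → licit binder.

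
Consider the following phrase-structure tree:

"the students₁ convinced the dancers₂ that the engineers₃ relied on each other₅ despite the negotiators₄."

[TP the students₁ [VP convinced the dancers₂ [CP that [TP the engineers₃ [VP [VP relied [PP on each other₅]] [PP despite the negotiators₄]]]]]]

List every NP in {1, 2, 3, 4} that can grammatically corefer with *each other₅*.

{3}

*each other* is an anaphor, so Principle A applies: it must be bound in its binding domain.
Binding domain of *each other₅*: the embedded TP, whose subject is the engineers₃.
*the students₁* c-commands the anaphor but is outside its binding domain → cannot satisfy Principle A.
*the dancers₂* c-commands the anaphor but is outside its binding domain → cannot satisfy Principle A.
*the engineers₃* c-commands the anaphor within its binding domain → licit binder.
*the negotiators₄* does not c-command the anaphor → cannot bind it.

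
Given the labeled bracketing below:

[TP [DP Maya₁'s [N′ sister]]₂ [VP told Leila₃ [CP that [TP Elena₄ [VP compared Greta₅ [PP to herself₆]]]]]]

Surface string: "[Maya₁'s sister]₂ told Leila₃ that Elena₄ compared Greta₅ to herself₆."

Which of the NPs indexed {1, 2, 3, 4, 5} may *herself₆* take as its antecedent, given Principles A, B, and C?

{4, 5}

*herself* is an anaphor, so Principle A applies: it must be bound in its binding domain.
Binding domain of *herself₆*: the embedded TP, whose subject is Elena₄.
*Maya₁* does not c-command the anaphor → cannot bind it.
*[Maya₁'s sister]₂* c-commands the anaphor but is outside its binding domain → cannot satisfy Principle A.
*Leila₃* c-commands the anaphor but is outside its binding domain → cannot satisfy Principle A.
*Elena₄* c-commands the anaphor within its binding domain → licit binder.
*Greta₅* c-commands the anaphor within its binding domain → licit binder.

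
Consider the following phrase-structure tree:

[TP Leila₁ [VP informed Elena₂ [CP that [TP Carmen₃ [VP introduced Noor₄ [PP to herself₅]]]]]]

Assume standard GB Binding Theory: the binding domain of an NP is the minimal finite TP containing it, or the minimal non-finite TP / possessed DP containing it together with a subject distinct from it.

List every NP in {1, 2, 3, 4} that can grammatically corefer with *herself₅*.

{3, 4}

*herself* is an anaphor, so Principle A applies: it must be bound in its binding domain.
Binding domain of *herself₅*: the embedded TP, whose subject is Carmen₃.
*Leila₁* c-commands the anaphor but is outside its binding domain → cannot satisfy Principle A.
*Elena₂* c-commands the anaphor but is outside its binding domain → cannot satisfy Principle A.
*Carmen₃* c-commands the anaphor within its binding domain → licit binder.
*Noor₄* c-commands the anaphor within its binding domain → licit binder.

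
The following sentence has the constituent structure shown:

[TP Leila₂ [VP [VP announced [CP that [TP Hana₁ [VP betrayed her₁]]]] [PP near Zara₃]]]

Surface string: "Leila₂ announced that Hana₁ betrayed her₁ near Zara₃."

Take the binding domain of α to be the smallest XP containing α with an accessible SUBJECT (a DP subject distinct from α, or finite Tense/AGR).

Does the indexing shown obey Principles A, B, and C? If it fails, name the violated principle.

Principle B

The two coindexed NPs are *Hana₁* and *her₁*.
*her₁* is a pronoun. Its binding domain is the embedded TP, whose subject is Hana₁.
*Hana₁* c-commands it within that domain and carries the same index.
The pronoun is locally bound → Principle B violation.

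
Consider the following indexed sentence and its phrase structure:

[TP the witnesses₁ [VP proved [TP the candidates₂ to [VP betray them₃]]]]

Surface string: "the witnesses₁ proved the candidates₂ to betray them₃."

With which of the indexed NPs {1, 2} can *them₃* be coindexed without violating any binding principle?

*them* is a pronoun, so Principle B applies: it must be free in its binding domain.
Binding domain of *them₃*: the embedded TP, whose subject is the candidates₂.
*the witnesses₁* c-commands the pronoun but from outside its binding domain, and is not c-commanded by it → coindexation permitted.
*the candidates₂* c-commands the pronoun within its binding domain → coindexation would violate Principle B.

{1}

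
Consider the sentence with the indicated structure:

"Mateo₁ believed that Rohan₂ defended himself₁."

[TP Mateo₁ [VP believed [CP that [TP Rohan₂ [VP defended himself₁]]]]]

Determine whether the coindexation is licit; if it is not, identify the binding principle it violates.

Principle A

The two coindexed NPs are *Mateo₁* and *himself₁*.
*himself₁* is an anaphor. Principle A requires it to be bound within its binding domain — the embedded TP, whose subject is Rohan₂.
Within that domain it is c-commanded by *Rohan₂*, which does not share its index.
*Mateo₁* does c-command the anaphor, but from outside its binding domain.
The anaphor is unbound in its domain → Principle A violation.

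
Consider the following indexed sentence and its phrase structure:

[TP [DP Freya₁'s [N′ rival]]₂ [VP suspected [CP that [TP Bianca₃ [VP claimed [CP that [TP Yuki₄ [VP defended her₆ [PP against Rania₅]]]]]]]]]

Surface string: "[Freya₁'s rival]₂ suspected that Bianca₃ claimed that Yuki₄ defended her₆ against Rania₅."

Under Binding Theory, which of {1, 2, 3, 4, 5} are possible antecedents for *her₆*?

*her* is a pronoun, so Principle B applies: it must be free in its binding domain.
Binding domain of *her₆*: the embedded TP, whose subject is Yuki₄.
*Freya₁* and the pronoun do not c-command one another → neither Principle B nor Principle C is at stake; coindexation permitted.
*[Freya₁'s rival]₂* c-commands the pronoun but from outside its binding domain, and is not c-commanded by it → coindexation permitted.
*Bianca₃* c-commands the pronoun but from outside its binding domain, and is not c-commanded by it → coindexation permitted.
*Yuki₄* c-commands the pronoun within its binding domain → coindexation would violate Principle B.
*Rania₅*: the pronoun c-commands this R-expression → coindexation would violate Principle C on *Rania₅*.

{1, 2, 3}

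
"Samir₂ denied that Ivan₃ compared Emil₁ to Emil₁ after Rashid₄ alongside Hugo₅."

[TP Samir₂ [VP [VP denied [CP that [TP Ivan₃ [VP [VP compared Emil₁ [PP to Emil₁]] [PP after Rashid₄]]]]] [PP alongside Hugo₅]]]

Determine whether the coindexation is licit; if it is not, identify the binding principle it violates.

Principle C

The two coindexed NPs are *Emil₁* (the higher occurrence) and *Emil₁* (the lower occurrence).
*Emil₁* (the lower occurrence) is an R-expression. Principle C requires it to be free everywhere.
*Emil₁* (the higher occurrence) c-commands it and carries the same index.
The R-expression is bound → Principle C violation.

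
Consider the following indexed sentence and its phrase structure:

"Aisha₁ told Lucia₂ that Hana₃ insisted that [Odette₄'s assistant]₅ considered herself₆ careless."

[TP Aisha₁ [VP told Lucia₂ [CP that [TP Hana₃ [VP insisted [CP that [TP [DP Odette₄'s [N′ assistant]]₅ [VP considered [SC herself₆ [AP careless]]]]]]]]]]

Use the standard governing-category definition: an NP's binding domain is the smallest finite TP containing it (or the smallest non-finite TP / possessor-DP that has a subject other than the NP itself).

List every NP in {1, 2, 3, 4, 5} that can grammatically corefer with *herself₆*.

{5}

*herself* is an anaphor, so Principle A applies: it must be bound in its binding domain.
Binding domain of *herself₆*: the embedded TP, whose subject is [Odette₄'s assistant]₅.
*Aisha₁* c-commands the anaphor but is outside its binding domain → cannot satisfy Principle A.
*Lucia₂* c-commands the anaphor but is outside its binding domain → cannot satisfy Principle A.
*Hana₃* c-commands the anaphor but is outside its binding domain → cannot satisfy Principle A.
*Odette₄* does not c-command the anaphor → cannot bind it.
*[Odette₄'s assistant]₅* c-commands the anaphor within its binding domain → licit binder.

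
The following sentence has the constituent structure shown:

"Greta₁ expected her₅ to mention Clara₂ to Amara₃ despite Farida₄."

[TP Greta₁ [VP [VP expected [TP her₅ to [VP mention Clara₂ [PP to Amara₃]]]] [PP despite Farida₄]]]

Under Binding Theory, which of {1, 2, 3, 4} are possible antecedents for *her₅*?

{4}

*her* is a pronoun, so Principle B applies: it must be free in its binding domain.
Binding domain of *her₅*: the matrix TP, whose subject is Greta₁.
*Greta₁* c-commands the pronoun within its binding domain → coindexation would violate Principle B.
*Clara₂*: the pronoun c-commands this R-expression → coindexation would violate Principle C on *Clara₂*.
*Amara₃*: the pronoun c-commands this R-expression → coindexation would violate Principle C on *Amara₃*.
*Farida₄* and the pronoun do not c-command one another → neither Principle B nor Principle C is at stake; coindexation permitted.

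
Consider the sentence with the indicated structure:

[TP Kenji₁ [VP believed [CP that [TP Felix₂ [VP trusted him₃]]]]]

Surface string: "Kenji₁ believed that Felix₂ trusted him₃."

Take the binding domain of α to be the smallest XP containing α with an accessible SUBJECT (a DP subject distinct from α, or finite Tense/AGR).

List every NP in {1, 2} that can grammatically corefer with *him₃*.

{1}

*him* is a pronoun, so Principle B applies: it must be free in its binding domain.
Binding domain of *him₃*: the embedded TP, whose subject is Felix₂.
*Kenji₁* c-commands the pronoun but from outside its binding domain, and is not c-commanded by it → coindexation permitted.
*Felix₂* c-commands the pronoun within its binding domain → coindexation would violate Principle B.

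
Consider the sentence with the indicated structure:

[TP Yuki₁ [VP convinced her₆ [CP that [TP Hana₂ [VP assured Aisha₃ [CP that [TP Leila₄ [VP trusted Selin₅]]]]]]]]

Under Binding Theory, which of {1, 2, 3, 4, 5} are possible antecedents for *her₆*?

*her* is a pronoun, so Principle B applies: it must be free in its binding domain.
Binding domain of *her₆*: the matrix TP, whose subject is Yuki₁.
*Yuki₁* c-commands the pronoun within its binding domain → coindexation would violate Principle B.
*Hana₂*: the pronoun c-commands this R-expression → coindexation would violate Principle C on *Hana₂*.
*Aisha₃*: the pronoun c-commands this R-expression → coindexation would violate Principle C on *Aisha₃*.
*Leila₄*: the pronoun c-commands this R-expression → coindexation would violate Principle C on *Leila₄*.
*Selin₅*: the pronoun c-commands this R-expression → coindexation would violate Principle C on *Selin₅*.

none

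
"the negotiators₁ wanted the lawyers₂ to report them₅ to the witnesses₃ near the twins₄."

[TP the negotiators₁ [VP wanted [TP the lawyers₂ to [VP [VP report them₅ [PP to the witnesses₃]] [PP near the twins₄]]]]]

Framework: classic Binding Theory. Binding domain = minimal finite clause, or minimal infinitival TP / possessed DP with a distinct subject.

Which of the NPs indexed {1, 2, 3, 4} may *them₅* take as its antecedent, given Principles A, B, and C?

*them* is a pronoun, so Principle B applies: it must be free in its binding domain.
Binding domain of *them₅*: the embedded TP, whose subject is the lawyers₂.
*the negotiators₁* c-commands the pronoun but from outside its binding domain, and is not c-commanded by it → coindexation permitted.
*the lawyers₂* c-commands the pronoun within its binding domain → coindexation would violate Principle B.
*the witnesses₃*: the pronoun c-commands this R-expression → coindexation would violate Principle C on *the witnesses₃*.
*the twins₄* and the pronoun do not c-command one another → neither Principle B nor Principle C is at stake; coindexation permitted.

{1, 4}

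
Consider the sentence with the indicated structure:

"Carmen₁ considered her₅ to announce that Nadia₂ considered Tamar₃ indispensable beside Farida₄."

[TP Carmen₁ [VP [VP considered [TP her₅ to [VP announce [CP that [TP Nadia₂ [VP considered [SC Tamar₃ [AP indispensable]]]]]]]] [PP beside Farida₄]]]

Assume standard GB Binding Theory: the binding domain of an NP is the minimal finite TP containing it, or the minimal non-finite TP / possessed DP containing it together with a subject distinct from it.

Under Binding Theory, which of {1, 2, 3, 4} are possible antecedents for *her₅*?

*her* is a pronoun, so Principle B applies: it must be free in its binding domain.
Binding domain of *her₅*: the matrix TP, whose subject is Carmen₁.
*Carmen₁* c-commands the pronoun within its binding domain → coindexation would violate Principle B.
*Nadia₂*: the pronoun c-commands this R-expression → coindexation would violate Principle C on *Nadia₂*.
*Tamar₃*: the pronoun c-commands this R-expression → coindexation would violate Principle C on *Tamar₃*.
*Farida₄* and the pronoun do not c-command one another → neither Principle B nor Principle C is at stake; coindexation permitted.

{4}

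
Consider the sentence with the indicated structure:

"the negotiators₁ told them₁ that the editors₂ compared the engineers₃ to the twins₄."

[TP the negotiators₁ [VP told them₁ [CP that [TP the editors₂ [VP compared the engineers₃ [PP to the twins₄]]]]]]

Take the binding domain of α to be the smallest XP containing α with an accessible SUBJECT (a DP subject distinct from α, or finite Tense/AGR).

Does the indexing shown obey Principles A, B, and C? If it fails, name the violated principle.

Principle B

The two coindexed NPs are *the negotiators₁* and *them₁*.
*them₁* is a pronoun. Its binding domain is the matrix TP, whose subject is the negotiators₁.
*the negotiators₁* c-commands it within that domain and carries the same index.
The pronoun is locally bound → Principle B violation.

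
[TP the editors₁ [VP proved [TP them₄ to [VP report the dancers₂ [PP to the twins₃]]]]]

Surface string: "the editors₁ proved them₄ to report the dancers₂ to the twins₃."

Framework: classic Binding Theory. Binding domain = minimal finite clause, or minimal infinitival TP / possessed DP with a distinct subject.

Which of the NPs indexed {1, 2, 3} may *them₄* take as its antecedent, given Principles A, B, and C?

none

*them* is a pronoun, so Principle B applies: it must be free in its binding domain.
Binding domain of *them₄*: the matrix TP, whose subject is the editors₁.
*the editors₁* c-commands the pronoun within its binding domain → coindexation would violate Principle B.
*the dancers₂*: the pronoun c-commands this R-expression → coindexation would violate Principle C on *the dancers₂*.
*the twins₃*: the pronoun c-commands this R-expression → coindexation would violate Principle C on *the twins₃*.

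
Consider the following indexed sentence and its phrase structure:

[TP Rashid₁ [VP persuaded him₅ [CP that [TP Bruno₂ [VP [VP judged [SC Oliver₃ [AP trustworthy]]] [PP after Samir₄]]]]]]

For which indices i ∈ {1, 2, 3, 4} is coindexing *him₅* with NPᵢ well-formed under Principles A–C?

none

*him* is a pronoun, so Principle B applies: it must be free in its binding domain.
Binding domain of *him₅*: the matrix TP, whose subject is Rashid₁.
*Rashid₁* c-commands the pronoun within its binding domain → coindexation would violate Principle B.
*Bruno₂*: the pronoun c-commands this R-expression → coindexation would violate Principle C on *Bruno₂*.
*Oliver₃*: the pronoun c-commands this R-expression → coindexation would violate Principle C on *Oliver₃*.
*Samir₄*: the pronoun c-commands this R-expression → coindexation would violate Principle C on *Samir₄*.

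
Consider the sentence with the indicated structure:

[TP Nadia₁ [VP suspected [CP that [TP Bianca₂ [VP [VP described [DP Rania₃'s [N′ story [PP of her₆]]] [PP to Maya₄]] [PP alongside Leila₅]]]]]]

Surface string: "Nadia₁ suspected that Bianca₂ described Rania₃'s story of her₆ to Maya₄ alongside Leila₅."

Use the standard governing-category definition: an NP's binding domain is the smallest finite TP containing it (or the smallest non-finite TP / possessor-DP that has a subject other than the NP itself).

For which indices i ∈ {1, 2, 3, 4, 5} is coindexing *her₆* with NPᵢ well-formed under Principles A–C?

{1, 2, 4, 5}

*her* is a pronoun, so Principle B applies: it must be free in its binding domain.
Binding domain of *her₆*: the possessed DP, whose subject is Rania₃.
*Nadia₁* c-commands the pronoun but from outside its binding domain, and is not c-commanded by it → coindexation permitted.
*Bianca₂* c-commands the pronoun but from outside its binding domain, and is not c-commanded by it → coindexation permitted.
*Rania₃* c-commands the pronoun within its binding domain → coindexation would violate Principle B.
*Maya₄* and the pronoun do not c-command one another → neither Principle B nor Principle C is at stake; coindexation permitted.
*Leila₅* and the pronoun do not c-command one another → neither Principle B nor Principle C is at stake; coindexation permitted.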